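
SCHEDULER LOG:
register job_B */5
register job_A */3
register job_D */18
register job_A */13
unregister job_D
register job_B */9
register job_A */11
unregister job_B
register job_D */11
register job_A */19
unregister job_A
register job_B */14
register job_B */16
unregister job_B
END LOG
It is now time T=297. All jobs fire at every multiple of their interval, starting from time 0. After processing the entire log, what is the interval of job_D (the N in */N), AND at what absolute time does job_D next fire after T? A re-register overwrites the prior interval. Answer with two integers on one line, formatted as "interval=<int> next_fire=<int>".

Op 1: register job_B */5 -> active={job_B:*/5}
Op 2: register job_A */3 -> active={job_A:*/3, job_B:*/5}
Op 3: register job_D */18 -> active={job_A:*/3, job_B:*/5, job_D:*/18}
Op 4: register job_A */13 -> active={job_A:*/13, job_B:*/5, job_D:*/18}
Op 5: unregister job_D -> active={job_A:*/13, job_B:*/5}
Op 6: register job_B */9 -> active={job_A:*/13, job_B:*/9}
Op 7: register job_A */11 -> active={job_A:*/11, job_B:*/9}
Op 8: unregister job_B -> active={job_A:*/11}
Op 9: register job_D */11 -> active={job_A:*/11, job_D:*/11}
Op 10: register job_A */19 -> active={job_A:*/19, job_D:*/11}
Op 11: unregister job_A -> active={job_D:*/11}
Op 12: register job_B */14 -> active={job_B:*/14, job_D:*/11}
Op 13: register job_B */16 -> active={job_B:*/16, job_D:*/11}
Op 14: unregister job_B -> active={job_D:*/11}
Final interval of job_D = 11
Next fire of job_D after T=297: (297//11+1)*11 = 308

Answer: interval=11 next_fire=308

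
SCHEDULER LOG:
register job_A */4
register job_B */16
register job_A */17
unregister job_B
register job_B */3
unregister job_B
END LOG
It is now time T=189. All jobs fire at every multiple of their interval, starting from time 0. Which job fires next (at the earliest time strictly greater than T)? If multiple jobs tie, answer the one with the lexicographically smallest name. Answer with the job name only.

Answer: job_A

Derivation:
Op 1: register job_A */4 -> active={job_A:*/4}
Op 2: register job_B */16 -> active={job_A:*/4, job_B:*/16}
Op 3: register job_A */17 -> active={job_A:*/17, job_B:*/16}
Op 4: unregister job_B -> active={job_A:*/17}
Op 5: register job_B */3 -> active={job_A:*/17, job_B:*/3}
Op 6: unregister job_B -> active={job_A:*/17}
  job_A: interval 17, next fire after T=189 is 204
Earliest = 204, winner (lex tiebreak) = job_A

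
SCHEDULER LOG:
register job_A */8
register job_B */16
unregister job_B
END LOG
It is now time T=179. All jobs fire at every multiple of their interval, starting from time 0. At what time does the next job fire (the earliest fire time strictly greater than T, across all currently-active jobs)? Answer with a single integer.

Answer: 184

Derivation:
Op 1: register job_A */8 -> active={job_A:*/8}
Op 2: register job_B */16 -> active={job_A:*/8, job_B:*/16}
Op 3: unregister job_B -> active={job_A:*/8}
  job_A: interval 8, next fire after T=179 is 184
Earliest fire time = 184 (job job_A)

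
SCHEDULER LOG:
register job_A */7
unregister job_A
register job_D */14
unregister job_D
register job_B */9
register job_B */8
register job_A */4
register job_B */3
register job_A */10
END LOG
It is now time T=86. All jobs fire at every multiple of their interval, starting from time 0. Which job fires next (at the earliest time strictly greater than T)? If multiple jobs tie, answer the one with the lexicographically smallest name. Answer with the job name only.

Answer: job_B

Derivation:
Op 1: register job_A */7 -> active={job_A:*/7}
Op 2: unregister job_A -> active={}
Op 3: register job_D */14 -> active={job_D:*/14}
Op 4: unregister job_D -> active={}
Op 5: register job_B */9 -> active={job_B:*/9}
Op 6: register job_B */8 -> active={job_B:*/8}
Op 7: register job_A */4 -> active={job_A:*/4, job_B:*/8}
Op 8: register job_B */3 -> active={job_A:*/4, job_B:*/3}
Op 9: register job_A */10 -> active={job_A:*/10, job_B:*/3}
  job_A: interval 10, next fire after T=86 is 90
  job_B: interval 3, next fire after T=86 is 87
Earliest = 87, winner (lex tiebreak) = job_B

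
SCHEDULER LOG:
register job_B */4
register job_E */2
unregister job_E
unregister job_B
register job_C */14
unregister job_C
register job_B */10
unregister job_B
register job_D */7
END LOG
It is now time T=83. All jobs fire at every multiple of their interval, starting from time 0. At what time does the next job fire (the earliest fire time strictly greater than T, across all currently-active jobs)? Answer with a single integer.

Op 1: register job_B */4 -> active={job_B:*/4}
Op 2: register job_E */2 -> active={job_B:*/4, job_E:*/2}
Op 3: unregister job_E -> active={job_B:*/4}
Op 4: unregister job_B -> active={}
Op 5: register job_C */14 -> active={job_C:*/14}
Op 6: unregister job_C -> active={}
Op 7: register job_B */10 -> active={job_B:*/10}
Op 8: unregister job_B -> active={}
Op 9: register job_D */7 -> active={job_D:*/7}
  job_D: interval 7, next fire after T=83 is 84
Earliest fire time = 84 (job job_D)

Answer: 84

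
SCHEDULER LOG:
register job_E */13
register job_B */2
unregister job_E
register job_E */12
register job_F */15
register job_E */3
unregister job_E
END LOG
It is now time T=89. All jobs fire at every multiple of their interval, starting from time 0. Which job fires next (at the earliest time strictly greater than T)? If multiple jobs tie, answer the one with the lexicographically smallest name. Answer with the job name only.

Answer: job_B

Derivation:
Op 1: register job_E */13 -> active={job_E:*/13}
Op 2: register job_B */2 -> active={job_B:*/2, job_E:*/13}
Op 3: unregister job_E -> active={job_B:*/2}
Op 4: register job_E */12 -> active={job_B:*/2, job_E:*/12}
Op 5: register job_F */15 -> active={job_B:*/2, job_E:*/12, job_F:*/15}
Op 6: register job_E */3 -> active={job_B:*/2, job_E:*/3, job_F:*/15}
Op 7: unregister job_E -> active={job_B:*/2, job_F:*/15}
  job_B: interval 2, next fire after T=89 is 90
  job_F: interval 15, next fire after T=89 is 90
Earliest = 90, winner (lex tiebreak) = job_B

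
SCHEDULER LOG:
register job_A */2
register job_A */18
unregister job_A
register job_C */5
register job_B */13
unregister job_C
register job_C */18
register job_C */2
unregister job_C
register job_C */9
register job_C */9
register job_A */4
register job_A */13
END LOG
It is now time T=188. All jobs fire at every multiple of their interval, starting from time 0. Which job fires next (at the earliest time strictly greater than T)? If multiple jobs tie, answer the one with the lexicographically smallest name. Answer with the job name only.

Answer: job_C

Derivation:
Op 1: register job_A */2 -> active={job_A:*/2}
Op 2: register job_A */18 -> active={job_A:*/18}
Op 3: unregister job_A -> active={}
Op 4: register job_C */5 -> active={job_C:*/5}
Op 5: register job_B */13 -> active={job_B:*/13, job_C:*/5}
Op 6: unregister job_C -> active={job_B:*/13}
Op 7: register job_C */18 -> active={job_B:*/13, job_C:*/18}
Op 8: register job_C */2 -> active={job_B:*/13, job_C:*/2}
Op 9: unregister job_C -> active={job_B:*/13}
Op 10: register job_C */9 -> active={job_B:*/13, job_C:*/9}
Op 11: register job_C */9 -> active={job_B:*/13, job_C:*/9}
Op 12: register job_A */4 -> active={job_A:*/4, job_B:*/13, job_C:*/9}
Op 13: register job_A */13 -> active={job_A:*/13, job_B:*/13, job_C:*/9}
  job_A: interval 13, next fire after T=188 is 195
  job_B: interval 13, next fire after T=188 is 195
  job_C: interval 9, next fire after T=188 is 189
Earliest = 189, winner (lex tiebreak) = job_C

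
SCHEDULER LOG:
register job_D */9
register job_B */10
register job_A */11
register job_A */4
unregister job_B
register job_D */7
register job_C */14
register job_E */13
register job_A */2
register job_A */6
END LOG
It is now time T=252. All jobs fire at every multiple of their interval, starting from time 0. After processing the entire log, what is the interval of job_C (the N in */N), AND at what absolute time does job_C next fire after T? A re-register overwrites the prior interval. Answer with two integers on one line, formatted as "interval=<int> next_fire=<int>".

Op 1: register job_D */9 -> active={job_D:*/9}
Op 2: register job_B */10 -> active={job_B:*/10, job_D:*/9}
Op 3: register job_A */11 -> active={job_A:*/11, job_B:*/10, job_D:*/9}
Op 4: register job_A */4 -> active={job_A:*/4, job_B:*/10, job_D:*/9}
Op 5: unregister job_B -> active={job_A:*/4, job_D:*/9}
Op 6: register job_D */7 -> active={job_A:*/4, job_D:*/7}
Op 7: register job_C */14 -> active={job_A:*/4, job_C:*/14, job_D:*/7}
Op 8: register job_E */13 -> active={job_A:*/4, job_C:*/14, job_D:*/7, job_E:*/13}
Op 9: register job_A */2 -> active={job_A:*/2, job_C:*/14, job_D:*/7, job_E:*/13}
Op 10: register job_A */6 -> active={job_A:*/6, job_C:*/14, job_D:*/7, job_E:*/13}
Final interval of job_C = 14
Next fire of job_C after T=252: (252//14+1)*14 = 266

Answer: interval=14 next_fire=266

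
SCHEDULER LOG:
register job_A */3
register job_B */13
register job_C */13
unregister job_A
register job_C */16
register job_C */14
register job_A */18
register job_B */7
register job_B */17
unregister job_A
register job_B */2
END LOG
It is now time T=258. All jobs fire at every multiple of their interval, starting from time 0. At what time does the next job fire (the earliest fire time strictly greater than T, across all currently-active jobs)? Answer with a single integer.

Op 1: register job_A */3 -> active={job_A:*/3}
Op 2: register job_B */13 -> active={job_A:*/3, job_B:*/13}
Op 3: register job_C */13 -> active={job_A:*/3, job_B:*/13, job_C:*/13}
Op 4: unregister job_A -> active={job_B:*/13, job_C:*/13}
Op 5: register job_C */16 -> active={job_B:*/13, job_C:*/16}
Op 6: register job_C */14 -> active={job_B:*/13, job_C:*/14}
Op 7: register job_A */18 -> active={job_A:*/18, job_B:*/13, job_C:*/14}
Op 8: register job_B */7 -> active={job_A:*/18, job_B:*/7, job_C:*/14}
Op 9: register job_B */17 -> active={job_A:*/18, job_B:*/17, job_C:*/14}
Op 10: unregister job_A -> active={job_B:*/17, job_C:*/14}
Op 11: register job_B */2 -> active={job_B:*/2, job_C:*/14}
  job_B: interval 2, next fire after T=258 is 260
  job_C: interval 14, next fire after T=258 is 266
Earliest fire time = 260 (job job_B)

Answer: 260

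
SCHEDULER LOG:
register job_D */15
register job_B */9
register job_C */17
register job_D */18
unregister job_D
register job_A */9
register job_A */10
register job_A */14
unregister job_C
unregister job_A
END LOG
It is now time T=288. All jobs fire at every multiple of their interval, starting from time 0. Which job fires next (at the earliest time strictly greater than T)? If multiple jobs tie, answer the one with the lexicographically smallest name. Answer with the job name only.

Answer: job_B

Derivation:
Op 1: register job_D */15 -> active={job_D:*/15}
Op 2: register job_B */9 -> active={job_B:*/9, job_D:*/15}
Op 3: register job_C */17 -> active={job_B:*/9, job_C:*/17, job_D:*/15}
Op 4: register job_D */18 -> active={job_B:*/9, job_C:*/17, job_D:*/18}
Op 5: unregister job_D -> active={job_B:*/9, job_C:*/17}
Op 6: register job_A */9 -> active={job_A:*/9, job_B:*/9, job_C:*/17}
Op 7: register job_A */10 -> active={job_A:*/10, job_B:*/9, job_C:*/17}
Op 8: register job_A */14 -> active={job_A:*/14, job_B:*/9, job_C:*/17}
Op 9: unregister job_C -> active={job_A:*/14, job_B:*/9}
Op 10: unregister job_A -> active={job_B:*/9}
  job_B: interval 9, next fire after T=288 is 297
Earliest = 297, winner (lex tiebreak) = job_B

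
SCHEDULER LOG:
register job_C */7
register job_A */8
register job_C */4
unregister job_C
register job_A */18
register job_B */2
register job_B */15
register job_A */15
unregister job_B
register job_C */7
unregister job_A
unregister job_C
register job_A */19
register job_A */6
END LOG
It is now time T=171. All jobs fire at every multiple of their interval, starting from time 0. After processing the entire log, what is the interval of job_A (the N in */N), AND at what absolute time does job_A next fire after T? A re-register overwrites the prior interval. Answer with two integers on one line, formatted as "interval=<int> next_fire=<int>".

Op 1: register job_C */7 -> active={job_C:*/7}
Op 2: register job_A */8 -> active={job_A:*/8, job_C:*/7}
Op 3: register job_C */4 -> active={job_A:*/8, job_C:*/4}
Op 4: unregister job_C -> active={job_A:*/8}
Op 5: register job_A */18 -> active={job_A:*/18}
Op 6: register job_B */2 -> active={job_A:*/18, job_B:*/2}
Op 7: register job_B */15 -> active={job_A:*/18, job_B:*/15}
Op 8: register job_A */15 -> active={job_A:*/15, job_B:*/15}
Op 9: unregister job_B -> active={job_A:*/15}
Op 10: register job_C */7 -> active={job_A:*/15, job_C:*/7}
Op 11: unregister job_A -> active={job_C:*/7}
Op 12: unregister job_C -> active={}
Op 13: register job_A */19 -> active={job_A:*/19}
Op 14: register job_A */6 -> active={job_A:*/6}
Final interval of job_A = 6
Next fire of job_A after T=171: (171//6+1)*6 = 174

Answer: interval=6 next_fire=174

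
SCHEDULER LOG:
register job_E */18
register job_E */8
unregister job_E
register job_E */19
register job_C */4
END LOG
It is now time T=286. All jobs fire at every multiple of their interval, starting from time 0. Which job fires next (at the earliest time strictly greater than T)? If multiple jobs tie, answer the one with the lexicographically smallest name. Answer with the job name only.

Op 1: register job_E */18 -> active={job_E:*/18}
Op 2: register job_E */8 -> active={job_E:*/8}
Op 3: unregister job_E -> active={}
Op 4: register job_E */19 -> active={job_E:*/19}
Op 5: register job_C */4 -> active={job_C:*/4, job_E:*/19}
  job_C: interval 4, next fire after T=286 is 288
  job_E: interval 19, next fire after T=286 is 304
Earliest = 288, winner (lex tiebreak) = job_C

Answer: job_C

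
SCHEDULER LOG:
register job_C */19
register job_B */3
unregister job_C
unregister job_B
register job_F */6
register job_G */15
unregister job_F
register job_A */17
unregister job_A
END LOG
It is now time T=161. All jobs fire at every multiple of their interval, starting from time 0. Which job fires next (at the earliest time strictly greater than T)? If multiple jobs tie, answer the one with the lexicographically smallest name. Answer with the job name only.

Answer: job_G

Derivation:
Op 1: register job_C */19 -> active={job_C:*/19}
Op 2: register job_B */3 -> active={job_B:*/3, job_C:*/19}
Op 3: unregister job_C -> active={job_B:*/3}
Op 4: unregister job_B -> active={}
Op 5: register job_F */6 -> active={job_F:*/6}
Op 6: register job_G */15 -> active={job_F:*/6, job_G:*/15}
Op 7: unregister job_F -> active={job_G:*/15}
Op 8: register job_A */17 -> active={job_A:*/17, job_G:*/15}
Op 9: unregister job_A -> active={job_G:*/15}
  job_G: interval 15, next fire after T=161 is 165
Earliest = 165, winner (lex tiebreak) = job_G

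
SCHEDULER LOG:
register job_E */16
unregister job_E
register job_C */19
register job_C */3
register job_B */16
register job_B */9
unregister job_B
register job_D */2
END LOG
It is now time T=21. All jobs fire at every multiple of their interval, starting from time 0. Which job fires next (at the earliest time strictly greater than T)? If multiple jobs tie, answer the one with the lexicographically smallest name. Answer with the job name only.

Answer: job_D

Derivation:
Op 1: register job_E */16 -> active={job_E:*/16}
Op 2: unregister job_E -> active={}
Op 3: register job_C */19 -> active={job_C:*/19}
Op 4: register job_C */3 -> active={job_C:*/3}
Op 5: register job_B */16 -> active={job_B:*/16, job_C:*/3}
Op 6: register job_B */9 -> active={job_B:*/9, job_C:*/3}
Op 7: unregister job_B -> active={job_C:*/3}
Op 8: register job_D */2 -> active={job_C:*/3, job_D:*/2}
  job_C: interval 3, next fire after T=21 is 24
  job_D: interval 2, next fire after T=21 is 22
Earliest = 22, winner (lex tiebreak) = job_D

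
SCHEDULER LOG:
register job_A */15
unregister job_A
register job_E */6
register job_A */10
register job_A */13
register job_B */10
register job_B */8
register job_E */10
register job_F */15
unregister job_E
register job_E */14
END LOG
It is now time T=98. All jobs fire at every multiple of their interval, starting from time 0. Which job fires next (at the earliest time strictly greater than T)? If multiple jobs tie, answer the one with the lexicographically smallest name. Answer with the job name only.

Answer: job_A

Derivation:
Op 1: register job_A */15 -> active={job_A:*/15}
Op 2: unregister job_A -> active={}
Op 3: register job_E */6 -> active={job_E:*/6}
Op 4: register job_A */10 -> active={job_A:*/10, job_E:*/6}
Op 5: register job_A */13 -> active={job_A:*/13, job_E:*/6}
Op 6: register job_B */10 -> active={job_A:*/13, job_B:*/10, job_E:*/6}
Op 7: register job_B */8 -> active={job_A:*/13, job_B:*/8, job_E:*/6}
Op 8: register job_E */10 -> active={job_A:*/13, job_B:*/8, job_E:*/10}
Op 9: register job_F */15 -> active={job_A:*/13, job_B:*/8, job_E:*/10, job_F:*/15}
Op 10: unregister job_E -> active={job_A:*/13, job_B:*/8, job_F:*/15}
Op 11: register job_E */14 -> active={job_A:*/13, job_B:*/8, job_E:*/14, job_F:*/15}
  job_A: interval 13, next fire after T=98 is 104
  job_B: interval 8, next fire after T=98 is 104
  job_E: interval 14, next fire after T=98 is 112
  job_F: interval 15, next fire after T=98 is 105
Earliest = 104, winner (lex tiebreak) = job_A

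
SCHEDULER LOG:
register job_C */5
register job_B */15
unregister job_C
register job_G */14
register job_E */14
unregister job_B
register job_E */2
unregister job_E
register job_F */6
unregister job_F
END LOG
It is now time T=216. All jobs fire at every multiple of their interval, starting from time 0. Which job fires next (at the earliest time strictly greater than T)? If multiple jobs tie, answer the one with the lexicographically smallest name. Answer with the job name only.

Answer: job_G

Derivation:
Op 1: register job_C */5 -> active={job_C:*/5}
Op 2: register job_B */15 -> active={job_B:*/15, job_C:*/5}
Op 3: unregister job_C -> active={job_B:*/15}
Op 4: register job_G */14 -> active={job_B:*/15, job_G:*/14}
Op 5: register job_E */14 -> active={job_B:*/15, job_E:*/14, job_G:*/14}
Op 6: unregister job_B -> active={job_E:*/14, job_G:*/14}
Op 7: register job_E */2 -> active={job_E:*/2, job_G:*/14}
Op 8: unregister job_E -> active={job_G:*/14}
Op 9: register job_F */6 -> active={job_F:*/6, job_G:*/14}
Op 10: unregister job_F -> active={job_G:*/14}
  job_G: interval 14, next fire after T=216 is 224
Earliest = 224, winner (lex tiebreak) = job_G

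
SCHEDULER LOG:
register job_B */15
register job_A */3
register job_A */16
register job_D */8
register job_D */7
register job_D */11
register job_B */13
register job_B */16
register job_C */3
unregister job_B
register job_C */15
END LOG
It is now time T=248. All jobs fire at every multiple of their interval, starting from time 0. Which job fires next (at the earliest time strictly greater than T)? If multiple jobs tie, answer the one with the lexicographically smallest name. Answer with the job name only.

Op 1: register job_B */15 -> active={job_B:*/15}
Op 2: register job_A */3 -> active={job_A:*/3, job_B:*/15}
Op 3: register job_A */16 -> active={job_A:*/16, job_B:*/15}
Op 4: register job_D */8 -> active={job_A:*/16, job_B:*/15, job_D:*/8}
Op 5: register job_D */7 -> active={job_A:*/16, job_B:*/15, job_D:*/7}
Op 6: register job_D */11 -> active={job_A:*/16, job_B:*/15, job_D:*/11}
Op 7: register job_B */13 -> active={job_A:*/16, job_B:*/13, job_D:*/11}
Op 8: register job_B */16 -> active={job_A:*/16, job_B:*/16, job_D:*/11}
Op 9: register job_C */3 -> active={job_A:*/16, job_B:*/16, job_C:*/3, job_D:*/11}
Op 10: unregister job_B -> active={job_A:*/16, job_C:*/3, job_D:*/11}
Op 11: register job_C */15 -> active={job_A:*/16, job_C:*/15, job_D:*/11}
  job_A: interval 16, next fire after T=248 is 256
  job_C: interval 15, next fire after T=248 is 255
  job_D: interval 11, next fire after T=248 is 253
Earliest = 253, winner (lex tiebreak) = job_D

Answer: job_D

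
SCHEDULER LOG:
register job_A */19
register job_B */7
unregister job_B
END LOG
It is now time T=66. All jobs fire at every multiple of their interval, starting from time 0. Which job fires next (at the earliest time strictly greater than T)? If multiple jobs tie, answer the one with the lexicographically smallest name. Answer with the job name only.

Answer: job_A

Derivation:
Op 1: register job_A */19 -> active={job_A:*/19}
Op 2: register job_B */7 -> active={job_A:*/19, job_B:*/7}
Op 3: unregister job_B -> active={job_A:*/19}
  job_A: interval 19, next fire after T=66 is 76
Earliest = 76, winner (lex tiebreak) = job_A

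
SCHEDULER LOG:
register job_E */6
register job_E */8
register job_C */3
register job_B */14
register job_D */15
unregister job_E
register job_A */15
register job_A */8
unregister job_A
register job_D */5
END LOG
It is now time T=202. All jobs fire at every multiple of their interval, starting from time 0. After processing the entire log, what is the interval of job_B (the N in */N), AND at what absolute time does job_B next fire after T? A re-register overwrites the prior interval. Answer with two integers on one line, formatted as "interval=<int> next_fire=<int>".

Op 1: register job_E */6 -> active={job_E:*/6}
Op 2: register job_E */8 -> active={job_E:*/8}
Op 3: register job_C */3 -> active={job_C:*/3, job_E:*/8}
Op 4: register job_B */14 -> active={job_B:*/14, job_C:*/3, job_E:*/8}
Op 5: register job_D */15 -> active={job_B:*/14, job_C:*/3, job_D:*/15, job_E:*/8}
Op 6: unregister job_E -> active={job_B:*/14, job_C:*/3, job_D:*/15}
Op 7: register job_A */15 -> active={job_A:*/15, job_B:*/14, job_C:*/3, job_D:*/15}
Op 8: register job_A */8 -> active={job_A:*/8, job_B:*/14, job_C:*/3, job_D:*/15}
Op 9: unregister job_A -> active={job_B:*/14, job_C:*/3, job_D:*/15}
Op 10: register job_D */5 -> active={job_B:*/14, job_C:*/3, job_D:*/5}
Final interval of job_B = 14
Next fire of job_B after T=202: (202//14+1)*14 = 210

Answer: interval=14 next_fire=210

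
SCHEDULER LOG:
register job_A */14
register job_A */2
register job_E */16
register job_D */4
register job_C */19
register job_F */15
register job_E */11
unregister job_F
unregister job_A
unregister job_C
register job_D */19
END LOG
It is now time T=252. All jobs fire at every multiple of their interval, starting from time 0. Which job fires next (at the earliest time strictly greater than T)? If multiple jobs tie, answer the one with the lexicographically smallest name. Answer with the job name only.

Answer: job_E

Derivation:
Op 1: register job_A */14 -> active={job_A:*/14}
Op 2: register job_A */2 -> active={job_A:*/2}
Op 3: register job_E */16 -> active={job_A:*/2, job_E:*/16}
Op 4: register job_D */4 -> active={job_A:*/2, job_D:*/4, job_E:*/16}
Op 5: register job_C */19 -> active={job_A:*/2, job_C:*/19, job_D:*/4, job_E:*/16}
Op 6: register job_F */15 -> active={job_A:*/2, job_C:*/19, job_D:*/4, job_E:*/16, job_F:*/15}
Op 7: register job_E */11 -> active={job_A:*/2, job_C:*/19, job_D:*/4, job_E:*/11, job_F:*/15}
Op 8: unregister job_F -> active={job_A:*/2, job_C:*/19, job_D:*/4, job_E:*/11}
Op 9: unregister job_A -> active={job_C:*/19, job_D:*/4, job_E:*/11}
Op 10: unregister job_C -> active={job_D:*/4, job_E:*/11}
Op 11: register job_D */19 -> active={job_D:*/19, job_E:*/11}
  job_D: interval 19, next fire after T=252 is 266
  job_E: interval 11, next fire after T=252 is 253
Earliest = 253, winner (lex tiebreak) = job_E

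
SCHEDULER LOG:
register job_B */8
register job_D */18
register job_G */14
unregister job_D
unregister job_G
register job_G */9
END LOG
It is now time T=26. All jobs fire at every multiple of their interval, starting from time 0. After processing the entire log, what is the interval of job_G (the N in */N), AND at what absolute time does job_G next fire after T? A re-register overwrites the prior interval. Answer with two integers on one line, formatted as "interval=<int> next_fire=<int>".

Op 1: register job_B */8 -> active={job_B:*/8}
Op 2: register job_D */18 -> active={job_B:*/8, job_D:*/18}
Op 3: register job_G */14 -> active={job_B:*/8, job_D:*/18, job_G:*/14}
Op 4: unregister job_D -> active={job_B:*/8, job_G:*/14}
Op 5: unregister job_G -> active={job_B:*/8}
Op 6: register job_G */9 -> active={job_B:*/8, job_G:*/9}
Final interval of job_G = 9
Next fire of job_G after T=26: (26//9+1)*9 = 27

Answer: interval=9 next_fire=27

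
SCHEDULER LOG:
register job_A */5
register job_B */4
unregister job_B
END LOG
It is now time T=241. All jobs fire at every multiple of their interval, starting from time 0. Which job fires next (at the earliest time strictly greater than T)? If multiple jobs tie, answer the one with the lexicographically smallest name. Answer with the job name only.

Answer: job_A

Derivation:
Op 1: register job_A */5 -> active={job_A:*/5}
Op 2: register job_B */4 -> active={job_A:*/5, job_B:*/4}
Op 3: unregister job_B -> active={job_A:*/5}
  job_A: interval 5, next fire after T=241 is 245
Earliest = 245, winner (lex tiebreak) = job_A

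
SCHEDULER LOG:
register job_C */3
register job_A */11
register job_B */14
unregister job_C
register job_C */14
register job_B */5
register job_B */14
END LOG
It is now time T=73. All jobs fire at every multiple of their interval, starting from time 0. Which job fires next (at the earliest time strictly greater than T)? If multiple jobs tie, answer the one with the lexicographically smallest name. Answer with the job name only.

Answer: job_A

Derivation:
Op 1: register job_C */3 -> active={job_C:*/3}
Op 2: register job_A */11 -> active={job_A:*/11, job_C:*/3}
Op 3: register job_B */14 -> active={job_A:*/11, job_B:*/14, job_C:*/3}
Op 4: unregister job_C -> active={job_A:*/11, job_B:*/14}
Op 5: register job_C */14 -> active={job_A:*/11, job_B:*/14, job_C:*/14}
Op 6: register job_B */5 -> active={job_A:*/11, job_B:*/5, job_C:*/14}
Op 7: register job_B */14 -> active={job_A:*/11, job_B:*/14, job_C:*/14}
  job_A: interval 11, next fire after T=73 is 77
  job_B: interval 14, next fire after T=73 is 84
  job_C: interval 14, next fire after T=73 is 84
Earliest = 77, winner (lex tiebreak) = job_A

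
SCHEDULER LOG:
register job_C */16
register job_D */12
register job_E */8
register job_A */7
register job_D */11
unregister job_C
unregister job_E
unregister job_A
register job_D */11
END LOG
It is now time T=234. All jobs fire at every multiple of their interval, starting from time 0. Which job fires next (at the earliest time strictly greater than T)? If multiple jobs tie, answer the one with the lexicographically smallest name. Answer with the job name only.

Op 1: register job_C */16 -> active={job_C:*/16}
Op 2: register job_D */12 -> active={job_C:*/16, job_D:*/12}
Op 3: register job_E */8 -> active={job_C:*/16, job_D:*/12, job_E:*/8}
Op 4: register job_A */7 -> active={job_A:*/7, job_C:*/16, job_D:*/12, job_E:*/8}
Op 5: register job_D */11 -> active={job_A:*/7, job_C:*/16, job_D:*/11, job_E:*/8}
Op 6: unregister job_C -> active={job_A:*/7, job_D:*/11, job_E:*/8}
Op 7: unregister job_E -> active={job_A:*/7, job_D:*/11}
Op 8: unregister job_A -> active={job_D:*/11}
Op 9: register job_D */11 -> active={job_D:*/11}
  job_D: interval 11, next fire after T=234 is 242
Earliest = 242, winner (lex tiebreak) = job_D

Answer: job_D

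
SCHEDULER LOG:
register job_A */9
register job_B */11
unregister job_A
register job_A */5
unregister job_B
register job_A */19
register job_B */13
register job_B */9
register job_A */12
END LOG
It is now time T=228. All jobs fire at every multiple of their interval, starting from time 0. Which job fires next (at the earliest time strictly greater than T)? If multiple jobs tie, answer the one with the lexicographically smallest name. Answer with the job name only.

Op 1: register job_A */9 -> active={job_A:*/9}
Op 2: register job_B */11 -> active={job_A:*/9, job_B:*/11}
Op 3: unregister job_A -> active={job_B:*/11}
Op 4: register job_A */5 -> active={job_A:*/5, job_B:*/11}
Op 5: unregister job_B -> active={job_A:*/5}
Op 6: register job_A */19 -> active={job_A:*/19}
Op 7: register job_B */13 -> active={job_A:*/19, job_B:*/13}
Op 8: register job_B */9 -> active={job_A:*/19, job_B:*/9}
Op 9: register job_A */12 -> active={job_A:*/12, job_B:*/9}
  job_A: interval 12, next fire after T=228 is 240
  job_B: interval 9, next fire after T=228 is 234
Earliest = 234, winner (lex tiebreak) = job_B

Answer: job_B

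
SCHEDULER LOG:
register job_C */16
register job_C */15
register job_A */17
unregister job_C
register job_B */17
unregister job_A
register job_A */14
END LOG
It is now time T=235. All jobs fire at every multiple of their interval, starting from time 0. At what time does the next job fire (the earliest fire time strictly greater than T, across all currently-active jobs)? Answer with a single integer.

Answer: 238

Derivation:
Op 1: register job_C */16 -> active={job_C:*/16}
Op 2: register job_C */15 -> active={job_C:*/15}
Op 3: register job_A */17 -> active={job_A:*/17, job_C:*/15}
Op 4: unregister job_C -> active={job_A:*/17}
Op 5: register job_B */17 -> active={job_A:*/17, job_B:*/17}
Op 6: unregister job_A -> active={job_B:*/17}
Op 7: register job_A */14 -> active={job_A:*/14, job_B:*/17}
  job_A: interval 14, next fire after T=235 is 238
  job_B: interval 17, next fire after T=235 is 238
Earliest fire time = 238 (job job_A)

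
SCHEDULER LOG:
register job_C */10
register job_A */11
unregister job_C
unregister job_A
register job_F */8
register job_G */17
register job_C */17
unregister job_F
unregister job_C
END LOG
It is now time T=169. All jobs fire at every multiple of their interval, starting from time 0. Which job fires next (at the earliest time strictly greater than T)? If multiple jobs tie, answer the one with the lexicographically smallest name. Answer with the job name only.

Op 1: register job_C */10 -> active={job_C:*/10}
Op 2: register job_A */11 -> active={job_A:*/11, job_C:*/10}
Op 3: unregister job_C -> active={job_A:*/11}
Op 4: unregister job_A -> active={}
Op 5: register job_F */8 -> active={job_F:*/8}
Op 6: register job_G */17 -> active={job_F:*/8, job_G:*/17}
Op 7: register job_C */17 -> active={job_C:*/17, job_F:*/8, job_G:*/17}
Op 8: unregister job_F -> active={job_C:*/17, job_G:*/17}
Op 9: unregister job_C -> active={job_G:*/17}
  job_G: interval 17, next fire after T=169 is 170
Earliest = 170, winner (lex tiebreak) = job_G

Answer: job_G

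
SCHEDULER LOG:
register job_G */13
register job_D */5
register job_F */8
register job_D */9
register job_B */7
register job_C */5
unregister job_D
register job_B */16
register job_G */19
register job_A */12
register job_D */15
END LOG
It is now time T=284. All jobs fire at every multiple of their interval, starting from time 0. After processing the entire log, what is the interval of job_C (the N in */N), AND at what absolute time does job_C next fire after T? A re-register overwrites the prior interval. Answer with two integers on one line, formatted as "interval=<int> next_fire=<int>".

Op 1: register job_G */13 -> active={job_G:*/13}
Op 2: register job_D */5 -> active={job_D:*/5, job_G:*/13}
Op 3: register job_F */8 -> active={job_D:*/5, job_F:*/8, job_G:*/13}
Op 4: register job_D */9 -> active={job_D:*/9, job_F:*/8, job_G:*/13}
Op 5: register job_B */7 -> active={job_B:*/7, job_D:*/9, job_F:*/8, job_G:*/13}
Op 6: register job_C */5 -> active={job_B:*/7, job_C:*/5, job_D:*/9, job_F:*/8, job_G:*/13}
Op 7: unregister job_D -> active={job_B:*/7, job_C:*/5, job_F:*/8, job_G:*/13}
Op 8: register job_B */16 -> active={job_B:*/16, job_C:*/5, job_F:*/8, job_G:*/13}
Op 9: register job_G */19 -> active={job_B:*/16, job_C:*/5, job_F:*/8, job_G:*/19}
Op 10: register job_A */12 -> active={job_A:*/12, job_B:*/16, job_C:*/5, job_F:*/8, job_G:*/19}
Op 11: register job_D */15 -> active={job_A:*/12, job_B:*/16, job_C:*/5, job_D:*/15, job_F:*/8, job_G:*/19}
Final interval of job_C = 5
Next fire of job_C after T=284: (284//5+1)*5 = 285

Answer: interval=5 next_fire=285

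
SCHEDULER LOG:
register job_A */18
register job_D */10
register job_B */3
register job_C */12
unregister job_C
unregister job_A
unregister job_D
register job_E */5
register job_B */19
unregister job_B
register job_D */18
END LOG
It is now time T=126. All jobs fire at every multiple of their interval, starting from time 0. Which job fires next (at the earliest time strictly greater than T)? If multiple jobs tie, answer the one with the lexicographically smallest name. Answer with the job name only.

Op 1: register job_A */18 -> active={job_A:*/18}
Op 2: register job_D */10 -> active={job_A:*/18, job_D:*/10}
Op 3: register job_B */3 -> active={job_A:*/18, job_B:*/3, job_D:*/10}
Op 4: register job_C */12 -> active={job_A:*/18, job_B:*/3, job_C:*/12, job_D:*/10}
Op 5: unregister job_C -> active={job_A:*/18, job_B:*/3, job_D:*/10}
Op 6: unregister job_A -> active={job_B:*/3, job_D:*/10}
Op 7: unregister job_D -> active={job_B:*/3}
Op 8: register job_E */5 -> active={job_B:*/3, job_E:*/5}
Op 9: register job_B */19 -> active={job_B:*/19, job_E:*/5}
Op 10: unregister job_B -> active={job_E:*/5}
Op 11: register job_D */18 -> active={job_D:*/18, job_E:*/5}
  job_D: interval 18, next fire after T=126 is 144
  job_E: interval 5, next fire after T=126 is 130
Earliest = 130, winner (lex tiebreak) = job_E

Answer: job_E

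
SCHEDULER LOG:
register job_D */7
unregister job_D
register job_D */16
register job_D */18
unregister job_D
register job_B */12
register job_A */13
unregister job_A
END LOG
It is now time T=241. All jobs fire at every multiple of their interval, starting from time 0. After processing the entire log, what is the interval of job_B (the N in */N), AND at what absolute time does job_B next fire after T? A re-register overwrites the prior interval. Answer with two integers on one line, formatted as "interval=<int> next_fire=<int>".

Answer: interval=12 next_fire=252

Derivation:
Op 1: register job_D */7 -> active={job_D:*/7}
Op 2: unregister job_D -> active={}
Op 3: register job_D */16 -> active={job_D:*/16}
Op 4: register job_D */18 -> active={job_D:*/18}
Op 5: unregister job_D -> active={}
Op 6: register job_B */12 -> active={job_B:*/12}
Op 7: register job_A */13 -> active={job_A:*/13, job_B:*/12}
Op 8: unregister job_A -> active={job_B:*/12}
Final interval of job_B = 12
Next fire of job_B after T=241: (241//12+1)*12 = 252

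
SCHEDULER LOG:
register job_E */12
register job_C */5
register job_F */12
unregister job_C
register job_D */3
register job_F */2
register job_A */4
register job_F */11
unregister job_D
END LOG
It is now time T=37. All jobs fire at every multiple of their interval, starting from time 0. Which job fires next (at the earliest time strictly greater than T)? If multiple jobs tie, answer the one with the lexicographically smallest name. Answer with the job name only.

Op 1: register job_E */12 -> active={job_E:*/12}
Op 2: register job_C */5 -> active={job_C:*/5, job_E:*/12}
Op 3: register job_F */12 -> active={job_C:*/5, job_E:*/12, job_F:*/12}
Op 4: unregister job_C -> active={job_E:*/12, job_F:*/12}
Op 5: register job_D */3 -> active={job_D:*/3, job_E:*/12, job_F:*/12}
Op 6: register job_F */2 -> active={job_D:*/3, job_E:*/12, job_F:*/2}
Op 7: register job_A */4 -> active={job_A:*/4, job_D:*/3, job_E:*/12, job_F:*/2}
Op 8: register job_F */11 -> active={job_A:*/4, job_D:*/3, job_E:*/12, job_F:*/11}
Op 9: unregister job_D -> active={job_A:*/4, job_E:*/12, job_F:*/11}
  job_A: interval 4, next fire after T=37 is 40
  job_E: interval 12, next fire after T=37 is 48
  job_F: interval 11, next fire after T=37 is 44
Earliest = 40, winner (lex tiebreak) = job_A

Answer: job_A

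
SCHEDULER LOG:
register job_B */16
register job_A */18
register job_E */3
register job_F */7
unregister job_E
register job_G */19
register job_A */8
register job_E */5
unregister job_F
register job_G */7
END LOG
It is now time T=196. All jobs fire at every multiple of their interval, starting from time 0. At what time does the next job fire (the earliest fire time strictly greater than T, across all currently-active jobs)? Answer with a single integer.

Op 1: register job_B */16 -> active={job_B:*/16}
Op 2: register job_A */18 -> active={job_A:*/18, job_B:*/16}
Op 3: register job_E */3 -> active={job_A:*/18, job_B:*/16, job_E:*/3}
Op 4: register job_F */7 -> active={job_A:*/18, job_B:*/16, job_E:*/3, job_F:*/7}
Op 5: unregister job_E -> active={job_A:*/18, job_B:*/16, job_F:*/7}
Op 6: register job_G */19 -> active={job_A:*/18, job_B:*/16, job_F:*/7, job_G:*/19}
Op 7: register job_A */8 -> active={job_A:*/8, job_B:*/16, job_F:*/7, job_G:*/19}
Op 8: register job_E */5 -> active={job_A:*/8, job_B:*/16, job_E:*/5, job_F:*/7, job_G:*/19}
Op 9: unregister job_F -> active={job_A:*/8, job_B:*/16, job_E:*/5, job_G:*/19}
Op 10: register job_G */7 -> active={job_A:*/8, job_B:*/16, job_E:*/5, job_G:*/7}
  job_A: interval 8, next fire after T=196 is 200
  job_B: interval 16, next fire after T=196 is 208
  job_E: interval 5, next fire after T=196 is 200
  job_G: interval 7, next fire after T=196 is 203
Earliest fire time = 200 (job job_A)

Answer: 200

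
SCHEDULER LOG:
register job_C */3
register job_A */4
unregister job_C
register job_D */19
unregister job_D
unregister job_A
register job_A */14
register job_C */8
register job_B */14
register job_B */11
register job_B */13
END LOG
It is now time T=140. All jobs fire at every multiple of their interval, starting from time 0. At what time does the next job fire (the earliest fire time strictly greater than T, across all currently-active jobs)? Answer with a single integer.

Answer: 143

Derivation:
Op 1: register job_C */3 -> active={job_C:*/3}
Op 2: register job_A */4 -> active={job_A:*/4, job_C:*/3}
Op 3: unregister job_C -> active={job_A:*/4}
Op 4: register job_D */19 -> active={job_A:*/4, job_D:*/19}
Op 5: unregister job_D -> active={job_A:*/4}
Op 6: unregister job_A -> active={}
Op 7: register job_A */14 -> active={job_A:*/14}
Op 8: register job_C */8 -> active={job_A:*/14, job_C:*/8}
Op 9: register job_B */14 -> active={job_A:*/14, job_B:*/14, job_C:*/8}
Op 10: register job_B */11 -> active={job_A:*/14, job_B:*/11, job_C:*/8}
Op 11: register job_B */13 -> active={job_A:*/14, job_B:*/13, job_C:*/8}
  job_A: interval 14, next fire after T=140 is 154
  job_B: interval 13, next fire after T=140 is 143
  job_C: interval 8, next fire after T=140 is 144
Earliest fire time = 143 (job job_B)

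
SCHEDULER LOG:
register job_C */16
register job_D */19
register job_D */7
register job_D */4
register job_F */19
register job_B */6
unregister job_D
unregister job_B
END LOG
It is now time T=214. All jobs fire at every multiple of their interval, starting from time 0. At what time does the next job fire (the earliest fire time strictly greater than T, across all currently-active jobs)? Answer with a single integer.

Op 1: register job_C */16 -> active={job_C:*/16}
Op 2: register job_D */19 -> active={job_C:*/16, job_D:*/19}
Op 3: register job_D */7 -> active={job_C:*/16, job_D:*/7}
Op 4: register job_D */4 -> active={job_C:*/16, job_D:*/4}
Op 5: register job_F */19 -> active={job_C:*/16, job_D:*/4, job_F:*/19}
Op 6: register job_B */6 -> active={job_B:*/6, job_C:*/16, job_D:*/4, job_F:*/19}
Op 7: unregister job_D -> active={job_B:*/6, job_C:*/16, job_F:*/19}
Op 8: unregister job_B -> active={job_C:*/16, job_F:*/19}
  job_C: interval 16, next fire after T=214 is 224
  job_F: interval 19, next fire after T=214 is 228
Earliest fire time = 224 (job job_C)

Answer: 224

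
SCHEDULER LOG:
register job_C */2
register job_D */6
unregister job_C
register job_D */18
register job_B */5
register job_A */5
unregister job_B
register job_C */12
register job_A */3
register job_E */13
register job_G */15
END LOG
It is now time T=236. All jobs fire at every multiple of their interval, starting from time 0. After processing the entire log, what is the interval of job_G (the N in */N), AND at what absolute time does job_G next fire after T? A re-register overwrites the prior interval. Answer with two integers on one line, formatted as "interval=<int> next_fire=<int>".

Answer: interval=15 next_fire=240

Derivation:
Op 1: register job_C */2 -> active={job_C:*/2}
Op 2: register job_D */6 -> active={job_C:*/2, job_D:*/6}
Op 3: unregister job_C -> active={job_D:*/6}
Op 4: register job_D */18 -> active={job_D:*/18}
Op 5: register job_B */5 -> active={job_B:*/5, job_D:*/18}
Op 6: register job_A */5 -> active={job_A:*/5, job_B:*/5, job_D:*/18}
Op 7: unregister job_B -> active={job_A:*/5, job_D:*/18}
Op 8: register job_C */12 -> active={job_A:*/5, job_C:*/12, job_D:*/18}
Op 9: register job_A */3 -> active={job_A:*/3, job_C:*/12, job_D:*/18}
Op 10: register job_E */13 -> active={job_A:*/3, job_C:*/12, job_D:*/18, job_E:*/13}
Op 11: register job_G */15 -> active={job_A:*/3, job_C:*/12, job_D:*/18, job_E:*/13, job_G:*/15}
Final interval of job_G = 15
Next fire of job_G after T=236: (236//15+1)*15 = 240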